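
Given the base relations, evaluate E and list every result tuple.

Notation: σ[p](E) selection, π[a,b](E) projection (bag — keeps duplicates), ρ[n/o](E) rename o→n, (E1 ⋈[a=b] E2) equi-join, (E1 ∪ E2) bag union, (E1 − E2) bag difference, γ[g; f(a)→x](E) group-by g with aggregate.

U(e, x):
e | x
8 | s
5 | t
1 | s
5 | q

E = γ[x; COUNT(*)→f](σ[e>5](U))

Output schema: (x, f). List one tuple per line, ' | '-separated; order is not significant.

Stepwise |·|:
  U → 4
  σ[e>5](U) → 1
  γ[x; COUNT(*)→f](σ[e>5](U)) → 1

== RESULT ==
x | f
s | 1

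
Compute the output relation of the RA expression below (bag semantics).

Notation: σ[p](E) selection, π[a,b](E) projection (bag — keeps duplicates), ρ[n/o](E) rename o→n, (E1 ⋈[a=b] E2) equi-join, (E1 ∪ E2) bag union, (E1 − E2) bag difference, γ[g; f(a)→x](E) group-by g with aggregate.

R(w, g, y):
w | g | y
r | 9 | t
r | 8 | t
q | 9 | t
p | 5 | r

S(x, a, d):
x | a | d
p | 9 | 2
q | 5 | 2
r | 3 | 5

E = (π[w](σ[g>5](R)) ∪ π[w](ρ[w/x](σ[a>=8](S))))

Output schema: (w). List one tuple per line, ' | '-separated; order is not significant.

Row counts bottom-up:
  R → 4
  σ[g>5](R) → 3
  π[w](σ[g>5](R)) → 3
  S → 3
  σ[a>=8](S) → 1
  ρ[w/x](σ[a>=8](S)) → 1
  π[w](ρ[w/x](σ[a>=8](S))) → 1
  (π[w](σ[g>5](R)) ∪ π[w](ρ[w/x](σ[a>=8](S)))) → 4

== RESULT ==
w
p
q
r
r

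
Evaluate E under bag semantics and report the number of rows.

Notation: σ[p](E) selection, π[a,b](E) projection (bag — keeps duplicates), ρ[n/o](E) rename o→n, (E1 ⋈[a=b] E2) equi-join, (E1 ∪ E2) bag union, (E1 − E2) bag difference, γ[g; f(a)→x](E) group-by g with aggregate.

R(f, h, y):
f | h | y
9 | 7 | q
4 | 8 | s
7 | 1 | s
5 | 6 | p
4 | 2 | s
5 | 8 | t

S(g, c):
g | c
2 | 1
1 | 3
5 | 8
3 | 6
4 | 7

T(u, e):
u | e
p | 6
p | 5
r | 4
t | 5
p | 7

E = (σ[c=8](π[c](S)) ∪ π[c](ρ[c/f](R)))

Stepwise |·|:
  S → 5
  π[c](S) → 5
  σ[c=8](π[c](S)) → 1
  R → 6
  ρ[c/f](R) → 6
  π[c](ρ[c/f](R)) → 6
  (σ[c=8](π[c](S)) ∪ π[c](ρ[c/f](R))) → 7

|E| = 7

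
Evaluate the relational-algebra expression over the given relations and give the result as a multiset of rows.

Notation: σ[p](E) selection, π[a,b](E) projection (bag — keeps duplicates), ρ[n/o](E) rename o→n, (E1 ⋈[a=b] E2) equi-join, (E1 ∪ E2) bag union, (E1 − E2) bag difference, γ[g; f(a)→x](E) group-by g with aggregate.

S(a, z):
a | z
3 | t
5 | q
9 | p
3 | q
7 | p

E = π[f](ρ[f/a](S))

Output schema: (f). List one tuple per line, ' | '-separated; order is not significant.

Stepwise |·|:
  S → 5
  ρ[f/a](S) → 5
  π[f](ρ[f/a](S)) → 5

== RESULT ==
f
3
3
5
7
9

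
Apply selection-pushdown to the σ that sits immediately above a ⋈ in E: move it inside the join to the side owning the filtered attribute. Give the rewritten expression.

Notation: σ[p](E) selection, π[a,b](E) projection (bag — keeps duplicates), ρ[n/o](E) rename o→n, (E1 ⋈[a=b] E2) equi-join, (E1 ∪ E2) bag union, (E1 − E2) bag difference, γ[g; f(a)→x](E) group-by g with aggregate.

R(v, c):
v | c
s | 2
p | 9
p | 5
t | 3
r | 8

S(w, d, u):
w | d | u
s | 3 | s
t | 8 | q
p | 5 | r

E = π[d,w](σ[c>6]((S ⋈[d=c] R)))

σ filters on c, owned by the right side.
E' = π[d,w]((S ⋈[d=c] σ[c>6](R)))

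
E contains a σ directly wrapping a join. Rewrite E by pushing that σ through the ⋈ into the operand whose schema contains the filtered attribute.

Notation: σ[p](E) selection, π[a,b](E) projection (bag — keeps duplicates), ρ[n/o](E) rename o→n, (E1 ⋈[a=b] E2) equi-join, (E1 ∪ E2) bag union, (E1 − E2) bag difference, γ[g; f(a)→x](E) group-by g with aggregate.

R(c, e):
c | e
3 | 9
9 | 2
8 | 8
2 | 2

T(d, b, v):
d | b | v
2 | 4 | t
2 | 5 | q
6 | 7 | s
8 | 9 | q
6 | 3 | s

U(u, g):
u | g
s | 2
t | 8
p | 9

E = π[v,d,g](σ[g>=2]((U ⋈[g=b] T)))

σ filters on g, owned by the left side.
E' = π[v,d,g]((σ[g>=2](U) ⋈[g=b] T))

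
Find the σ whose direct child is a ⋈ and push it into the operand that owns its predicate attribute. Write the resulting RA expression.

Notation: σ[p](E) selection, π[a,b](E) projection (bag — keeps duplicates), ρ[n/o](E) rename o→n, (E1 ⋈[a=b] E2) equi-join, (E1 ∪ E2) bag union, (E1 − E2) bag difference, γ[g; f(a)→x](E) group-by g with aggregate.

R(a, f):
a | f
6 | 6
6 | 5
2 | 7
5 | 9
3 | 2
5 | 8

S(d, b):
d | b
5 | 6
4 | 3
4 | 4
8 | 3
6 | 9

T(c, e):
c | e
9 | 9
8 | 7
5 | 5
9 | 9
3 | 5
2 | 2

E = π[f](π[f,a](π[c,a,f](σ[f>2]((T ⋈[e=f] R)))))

σ filters on f, owned by the right side.
E' = π[f](π[f,a](π[c,a,f]((T ⋈[e=f] σ[f>2](R)))))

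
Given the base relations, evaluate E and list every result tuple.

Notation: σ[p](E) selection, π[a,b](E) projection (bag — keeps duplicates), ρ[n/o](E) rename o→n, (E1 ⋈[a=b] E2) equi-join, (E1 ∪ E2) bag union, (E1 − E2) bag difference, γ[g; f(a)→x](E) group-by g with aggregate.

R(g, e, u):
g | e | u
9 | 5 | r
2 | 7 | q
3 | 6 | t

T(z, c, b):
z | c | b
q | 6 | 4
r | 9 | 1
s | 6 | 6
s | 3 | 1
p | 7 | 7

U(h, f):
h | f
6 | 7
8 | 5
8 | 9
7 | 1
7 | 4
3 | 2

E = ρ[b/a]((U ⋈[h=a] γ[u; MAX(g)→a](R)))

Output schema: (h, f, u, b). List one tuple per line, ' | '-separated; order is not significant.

Stepwise |·|:
  U → 6
  R → 3
  γ[u; MAX(g)→a](R) → 3
  (U ⋈[h=a] γ[u; MAX(g)→a](R)) → 1
  ρ[b/a]((U ⋈[h=a] γ[u; MAX(g)→a](R))) → 1

== RESULT ==
h | f | u | b
3 | 2 | t | 3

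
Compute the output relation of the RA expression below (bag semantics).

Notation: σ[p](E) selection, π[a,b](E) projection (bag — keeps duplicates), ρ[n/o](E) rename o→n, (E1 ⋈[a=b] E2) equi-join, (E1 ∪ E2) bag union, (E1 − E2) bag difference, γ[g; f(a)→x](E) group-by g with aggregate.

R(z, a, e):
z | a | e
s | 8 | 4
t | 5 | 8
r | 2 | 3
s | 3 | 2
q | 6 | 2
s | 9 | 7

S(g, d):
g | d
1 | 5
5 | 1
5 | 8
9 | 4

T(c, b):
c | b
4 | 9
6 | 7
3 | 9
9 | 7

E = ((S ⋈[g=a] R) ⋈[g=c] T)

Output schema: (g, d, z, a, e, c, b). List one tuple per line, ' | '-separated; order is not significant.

Subexpression sizes:
  S → 4
  R → 6
  (S ⋈[g=a] R) → 3
  T → 4
  ((S ⋈[g=a] R) ⋈[g=c] T) → 1

== RESULT ==
g | d | z | a | e | c | b
9 | 4 | s | 9 | 7 | 9 | 7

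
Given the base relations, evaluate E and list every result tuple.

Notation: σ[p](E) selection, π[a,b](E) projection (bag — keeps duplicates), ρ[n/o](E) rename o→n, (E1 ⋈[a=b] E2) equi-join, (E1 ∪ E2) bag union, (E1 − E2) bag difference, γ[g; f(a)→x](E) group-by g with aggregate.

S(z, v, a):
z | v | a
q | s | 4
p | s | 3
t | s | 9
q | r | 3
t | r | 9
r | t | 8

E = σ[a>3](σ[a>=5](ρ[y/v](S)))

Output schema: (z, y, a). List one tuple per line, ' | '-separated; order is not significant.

Subexpression sizes:
  S → 6
  ρ[y/v](S) → 6
  σ[a>=5](ρ[y/v](S)) → 3
  σ[a>3](σ[a>=5](ρ[y/v](S))) → 3

== RESULT ==
z | y | a
r | t | 8
t | r | 9
t | s | 9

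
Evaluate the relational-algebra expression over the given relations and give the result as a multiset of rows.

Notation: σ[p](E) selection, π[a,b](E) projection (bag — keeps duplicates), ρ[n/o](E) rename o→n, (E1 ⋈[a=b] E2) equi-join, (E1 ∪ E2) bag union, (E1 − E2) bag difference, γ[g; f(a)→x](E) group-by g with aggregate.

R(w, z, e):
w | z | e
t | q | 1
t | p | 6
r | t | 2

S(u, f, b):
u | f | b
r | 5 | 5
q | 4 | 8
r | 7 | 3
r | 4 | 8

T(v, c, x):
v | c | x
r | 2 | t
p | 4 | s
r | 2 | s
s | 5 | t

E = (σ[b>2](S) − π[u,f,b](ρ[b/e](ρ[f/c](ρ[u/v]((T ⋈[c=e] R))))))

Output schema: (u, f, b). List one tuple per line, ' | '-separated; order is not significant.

Row counts bottom-up:
  S → 4
  σ[b>2](S) → 4
  T → 4
  R → 3
  (T ⋈[c=e] R) → 2
  ρ[u/v]((T ⋈[c=e] R)) → 2
  ρ[f/c](ρ[u/v]((T ⋈[c=e] R))) → 2
  ρ[b/e](ρ[f/c](ρ[u/v]((T ⋈[c=e] R)))) → 2
  π[u,f,b](ρ[b/e](ρ[f/c](ρ[u/v]((T ⋈[c=e] R))))) → 2
  (σ[b>2](S) − π[u,f,b](ρ[b/e](ρ[f/c](ρ[u/v]((T ⋈[c=e] R)))))) → 4

== RESULT ==
u | f | b
q | 4 | 8
r | 4 | 8
r | 5 | 5
r | 7 | 3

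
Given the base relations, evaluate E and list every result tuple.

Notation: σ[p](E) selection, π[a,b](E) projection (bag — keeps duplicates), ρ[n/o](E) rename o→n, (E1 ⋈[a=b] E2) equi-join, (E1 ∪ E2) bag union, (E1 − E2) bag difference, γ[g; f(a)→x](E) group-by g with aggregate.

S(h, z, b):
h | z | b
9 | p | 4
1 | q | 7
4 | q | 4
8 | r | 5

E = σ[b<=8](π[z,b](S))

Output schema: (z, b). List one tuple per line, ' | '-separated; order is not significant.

Row counts bottom-up:
  S → 4
  π[z,b](S) → 4
  σ[b<=8](π[z,b](S)) → 4

== RESULT ==
z | b
p | 4
q | 4
q | 7
r | 5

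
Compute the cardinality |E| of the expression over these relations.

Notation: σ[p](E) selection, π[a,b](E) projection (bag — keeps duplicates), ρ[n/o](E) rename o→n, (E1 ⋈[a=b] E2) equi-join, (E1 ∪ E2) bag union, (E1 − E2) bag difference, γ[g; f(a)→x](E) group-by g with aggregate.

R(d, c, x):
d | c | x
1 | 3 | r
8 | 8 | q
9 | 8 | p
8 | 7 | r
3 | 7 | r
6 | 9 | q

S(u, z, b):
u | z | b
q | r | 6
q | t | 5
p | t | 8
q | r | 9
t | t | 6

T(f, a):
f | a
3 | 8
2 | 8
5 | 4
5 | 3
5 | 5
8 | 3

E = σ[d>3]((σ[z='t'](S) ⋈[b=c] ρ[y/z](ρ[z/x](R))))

Stepwise |·|:
  S → 5
  σ[z='t'](S) → 3
  R → 6
  ρ[z/x](R) → 6
  ρ[y/z](ρ[z/x](R)) → 6
  (σ[z='t'](S) ⋈[b=c] ρ[y/z](ρ[z/x](R))) → 2
  σ[d>3]((σ[z='t'](S) ⋈[b=c] ρ[y/z](ρ[z/x](R)))) → 2

|E| = 2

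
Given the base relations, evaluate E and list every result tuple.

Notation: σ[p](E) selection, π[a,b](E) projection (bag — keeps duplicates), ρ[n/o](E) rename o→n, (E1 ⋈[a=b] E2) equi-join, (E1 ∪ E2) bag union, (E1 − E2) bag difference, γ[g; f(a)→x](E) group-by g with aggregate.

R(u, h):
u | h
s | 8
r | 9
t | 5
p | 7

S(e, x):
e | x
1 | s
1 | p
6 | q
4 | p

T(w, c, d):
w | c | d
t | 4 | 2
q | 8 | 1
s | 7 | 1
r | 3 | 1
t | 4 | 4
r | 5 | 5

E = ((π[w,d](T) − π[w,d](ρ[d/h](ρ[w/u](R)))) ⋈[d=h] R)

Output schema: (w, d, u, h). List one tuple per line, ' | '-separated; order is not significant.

Stepwise |·|:
  T → 6
  π[w,d](T) → 6
  R → 4
  ρ[w/u](R) → 4
  ρ[d/h](ρ[w/u](R)) → 4
  π[w,d](ρ[d/h](ρ[w/u](R))) → 4
  (π[w,d](T) − π[w,d](ρ[d/h](ρ[w/u](R)))) → 6
  R → 4
  ((π[w,d](T) − π[w,d](ρ[d/h](ρ[w/u](R)))) ⋈[d=h] R) → 1

== RESULT ==
w | d | u | h
r | 5 | t | 5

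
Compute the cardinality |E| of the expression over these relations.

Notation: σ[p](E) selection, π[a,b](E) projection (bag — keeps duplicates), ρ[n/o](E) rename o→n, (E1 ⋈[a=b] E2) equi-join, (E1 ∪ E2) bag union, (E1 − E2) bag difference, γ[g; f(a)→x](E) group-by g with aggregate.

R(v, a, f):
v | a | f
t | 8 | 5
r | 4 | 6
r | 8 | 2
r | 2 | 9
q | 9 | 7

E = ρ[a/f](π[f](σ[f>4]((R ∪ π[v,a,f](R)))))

Subexpression sizes:
  R → 5
  R → 5
  π[v,a,f](R) → 5
  (R ∪ π[v,a,f](R)) → 10
  σ[f>4]((R ∪ π[v,a,f](R))) → 8
  π[f](σ[f>4]((R ∪ π[v,a,f](R)))) → 8
  ρ[a/f](π[f](σ[f>4]((R ∪ π[v,a,f](R))))) → 8

|E| = 8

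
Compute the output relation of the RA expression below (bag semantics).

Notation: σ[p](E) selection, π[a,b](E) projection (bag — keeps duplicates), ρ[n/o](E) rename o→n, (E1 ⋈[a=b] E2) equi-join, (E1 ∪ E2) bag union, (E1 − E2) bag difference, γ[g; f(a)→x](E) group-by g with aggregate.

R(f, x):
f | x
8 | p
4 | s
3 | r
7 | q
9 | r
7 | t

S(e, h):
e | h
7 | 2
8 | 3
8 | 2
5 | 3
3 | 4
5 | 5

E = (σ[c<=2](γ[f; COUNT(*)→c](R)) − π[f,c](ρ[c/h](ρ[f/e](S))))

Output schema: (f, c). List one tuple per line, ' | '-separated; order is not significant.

Per-node cardinality:
  R → 6
  γ[f; COUNT(*)→c](R) → 5
  σ[c<=2](γ[f; COUNT(*)→c](R)) → 5
  S → 6
  ρ[f/e](S) → 6
  ρ[c/h](ρ[f/e](S)) → 6
  π[f,c](ρ[c/h](ρ[f/e](S))) → 6
  (σ[c<=2](γ[f; COUNT(*)→c](R)) − π[f,c](ρ[c/h](ρ[f/e](S)))) → 4

== RESULT ==
f | c
3 | 1
4 | 1
8 | 1
9 | 1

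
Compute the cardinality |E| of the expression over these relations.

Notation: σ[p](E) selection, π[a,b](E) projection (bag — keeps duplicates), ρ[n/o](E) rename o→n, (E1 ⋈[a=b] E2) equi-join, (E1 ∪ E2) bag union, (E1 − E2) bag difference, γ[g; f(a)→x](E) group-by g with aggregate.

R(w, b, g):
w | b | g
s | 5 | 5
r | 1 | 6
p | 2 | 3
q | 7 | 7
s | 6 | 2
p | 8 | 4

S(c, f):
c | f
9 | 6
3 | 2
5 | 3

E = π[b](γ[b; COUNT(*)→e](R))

Row counts bottom-up:
  R → 6
  γ[b; COUNT(*)→e](R) → 6
  π[b](γ[b; COUNT(*)→e](R)) → 6

|E| = 6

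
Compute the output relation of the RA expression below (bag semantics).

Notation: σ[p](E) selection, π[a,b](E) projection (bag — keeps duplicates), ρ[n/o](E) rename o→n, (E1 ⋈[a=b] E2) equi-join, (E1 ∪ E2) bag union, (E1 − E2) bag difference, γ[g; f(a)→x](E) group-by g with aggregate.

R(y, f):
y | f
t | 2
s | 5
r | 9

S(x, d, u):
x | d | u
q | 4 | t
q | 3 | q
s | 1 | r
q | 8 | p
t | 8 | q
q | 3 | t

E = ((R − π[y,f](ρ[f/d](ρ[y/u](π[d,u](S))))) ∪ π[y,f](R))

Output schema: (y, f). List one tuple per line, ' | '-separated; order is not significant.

Stepwise |·|:
  R → 3
  S → 6
  π[d,u](S) → 6
  ρ[y/u](π[d,u](S)) → 6
  ρ[f/d](ρ[y/u](π[d,u](S))) → 6
  π[y,f](ρ[f/d](ρ[y/u](π[d,u](S)))) → 6
  (R − π[y,f](ρ[f/d](ρ[y/u](π[d,u](S))))) → 3
  R → 3
  π[y,f](R) → 3
  ((R − π[y,f](ρ[f/d](ρ[y/u](π[d,u](S))))) ∪ π[y,f](R)) → 6

== RESULT ==
y | f
r | 9
r | 9
s | 5
s | 5
t | 2
t | 2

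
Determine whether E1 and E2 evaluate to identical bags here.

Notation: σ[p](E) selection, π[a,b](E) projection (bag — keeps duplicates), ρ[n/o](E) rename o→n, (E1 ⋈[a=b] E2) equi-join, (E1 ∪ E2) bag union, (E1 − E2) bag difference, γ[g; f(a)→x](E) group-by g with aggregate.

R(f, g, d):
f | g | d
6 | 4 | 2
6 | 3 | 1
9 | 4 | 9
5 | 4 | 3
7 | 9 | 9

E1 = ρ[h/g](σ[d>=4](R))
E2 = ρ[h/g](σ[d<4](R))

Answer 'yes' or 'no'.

E1 per-node cardinality:
  R → 5
  σ[d>=4](R) → 2
  ρ[h/g](σ[d>=4](R)) → 2
E2 per-node cardinality:
  R → 5
  σ[d<4](R) → 3
  ρ[h/g](σ[d<4](R)) → 3

E1 result:
f | h | d
7 | 9 | 9
9 | 4 | 9
E2 result:
f | h | d
5 | 4 | 3
6 | 3 | 1
6 | 4 | 2
Witness: (6, 4, 2) appears 0× in E1 but 1× in E2.

no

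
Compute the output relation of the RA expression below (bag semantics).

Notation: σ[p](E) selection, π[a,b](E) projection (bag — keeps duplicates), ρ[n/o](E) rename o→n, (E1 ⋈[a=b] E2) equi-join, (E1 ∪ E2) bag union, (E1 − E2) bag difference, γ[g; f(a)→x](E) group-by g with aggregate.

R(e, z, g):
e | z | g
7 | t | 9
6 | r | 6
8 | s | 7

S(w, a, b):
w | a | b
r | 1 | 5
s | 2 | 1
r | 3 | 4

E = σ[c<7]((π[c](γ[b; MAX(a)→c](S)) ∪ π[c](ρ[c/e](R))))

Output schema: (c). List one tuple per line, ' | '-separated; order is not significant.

Per-node cardinality:
  S → 3
  γ[b; MAX(a)→c](S) → 3
  π[c](γ[b; MAX(a)→c](S)) → 3
  R → 3
  ρ[c/e](R) → 3
  π[c](ρ[c/e](R)) → 3
  (π[c](γ[b; MAX(a)→c](S)) ∪ π[c](ρ[c/e](R))) → 6
  σ[c<7]((π[c](γ[b; MAX(a)→c](S)) ∪ π[c](ρ[c/e](R)))) → 4

== RESULT ==
c
1
2
3
6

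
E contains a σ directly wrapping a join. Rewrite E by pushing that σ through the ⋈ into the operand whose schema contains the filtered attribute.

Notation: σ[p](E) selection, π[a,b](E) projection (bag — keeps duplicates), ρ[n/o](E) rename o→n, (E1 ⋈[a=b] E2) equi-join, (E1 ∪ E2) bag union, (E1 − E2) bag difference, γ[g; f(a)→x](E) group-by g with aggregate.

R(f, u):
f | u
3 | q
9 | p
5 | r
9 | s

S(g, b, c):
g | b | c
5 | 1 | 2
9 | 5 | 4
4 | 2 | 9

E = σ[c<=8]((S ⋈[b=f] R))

σ filters on c, owned by the left side.
E' = (σ[c<=8](S) ⋈[b=f] R)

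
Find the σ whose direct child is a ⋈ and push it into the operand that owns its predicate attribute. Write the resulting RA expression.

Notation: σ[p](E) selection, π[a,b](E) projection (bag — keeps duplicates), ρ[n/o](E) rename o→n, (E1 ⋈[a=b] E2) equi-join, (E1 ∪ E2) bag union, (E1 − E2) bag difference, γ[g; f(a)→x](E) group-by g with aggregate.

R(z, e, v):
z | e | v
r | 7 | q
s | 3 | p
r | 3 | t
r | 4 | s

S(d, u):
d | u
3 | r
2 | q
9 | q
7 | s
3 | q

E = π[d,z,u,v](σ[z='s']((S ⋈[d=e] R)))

σ filters on z, owned by the right side.
E' = π[d,z,u,v]((S ⋈[d=e] σ[z='s'](R)))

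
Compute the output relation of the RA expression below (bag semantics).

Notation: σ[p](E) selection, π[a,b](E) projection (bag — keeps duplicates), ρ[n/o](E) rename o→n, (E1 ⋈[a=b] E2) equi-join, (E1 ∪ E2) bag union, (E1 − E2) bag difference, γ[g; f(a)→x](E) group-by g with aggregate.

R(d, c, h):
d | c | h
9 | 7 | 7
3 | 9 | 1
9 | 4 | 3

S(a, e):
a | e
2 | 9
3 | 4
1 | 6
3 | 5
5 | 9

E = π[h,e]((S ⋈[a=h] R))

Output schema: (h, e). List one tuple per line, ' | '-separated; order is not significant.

Per-node cardinality:
  S → 5
  R → 3
  (S ⋈[a=h] R) → 3
  π[h,e]((S ⋈[a=h] R)) → 3

== RESULT ==
h | e
1 | 6
3 | 4
3 | 5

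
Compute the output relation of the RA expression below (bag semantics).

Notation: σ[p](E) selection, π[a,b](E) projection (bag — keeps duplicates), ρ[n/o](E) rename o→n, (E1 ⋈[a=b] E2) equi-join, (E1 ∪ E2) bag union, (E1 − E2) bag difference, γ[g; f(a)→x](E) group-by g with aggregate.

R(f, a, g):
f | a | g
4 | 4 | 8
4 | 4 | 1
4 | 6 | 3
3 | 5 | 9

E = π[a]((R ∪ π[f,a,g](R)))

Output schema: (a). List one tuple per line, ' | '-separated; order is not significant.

Stepwise |·|:
  R → 4
  R → 4
  π[f,a,g](R) → 4
  (R ∪ π[f,a,g](R)) → 8
  π[a]((R ∪ π[f,a,g](R))) → 8

== RESULT ==
a
4
4
4
4
5
5
6
6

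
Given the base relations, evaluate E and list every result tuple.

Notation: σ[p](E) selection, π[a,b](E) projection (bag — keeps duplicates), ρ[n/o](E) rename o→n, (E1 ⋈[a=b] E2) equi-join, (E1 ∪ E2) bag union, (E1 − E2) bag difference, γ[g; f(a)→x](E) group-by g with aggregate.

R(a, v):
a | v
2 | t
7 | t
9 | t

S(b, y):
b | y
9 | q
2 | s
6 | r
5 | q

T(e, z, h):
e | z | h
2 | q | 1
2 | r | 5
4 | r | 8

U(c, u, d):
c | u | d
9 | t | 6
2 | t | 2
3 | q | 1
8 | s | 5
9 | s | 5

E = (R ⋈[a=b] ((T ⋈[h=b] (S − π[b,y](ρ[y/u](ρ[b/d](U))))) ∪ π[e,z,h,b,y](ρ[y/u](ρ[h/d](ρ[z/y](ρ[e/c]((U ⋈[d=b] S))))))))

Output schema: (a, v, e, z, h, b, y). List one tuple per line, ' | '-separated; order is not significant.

Per-node cardinality:
  R → 3
  T → 3
  S → 4
  U → 5
  ρ[b/d](U) → 5
  ρ[y/u](ρ[b/d](U)) → 5
  π[b,y](ρ[y/u](ρ[b/d](U))) → 5
  (S − π[b,y](ρ[y/u](ρ[b/d](U)))) → 4
  (T ⋈[h=b] (S − π[b,y](ρ[y/u](ρ[b/d](U))))) → 1
  U → 5
  S → 4
  (U ⋈[d=b] S) → 4
  ρ[e/c]((U ⋈[d=b] S)) → 4
  ρ[z/y](ρ[e/c]((U ⋈[d=b] S))) → 4
  ρ[h/d](ρ[z/y](ρ[e/c]((U ⋈[d=b] S)))) → 4
  ρ[y/u](ρ[h/d](ρ[z/y](ρ[e/c]((U ⋈[d=b] S))))) → 4
  π[e,z,h,b,y](ρ[y/u](ρ[h/d](ρ[z/y](ρ[e/c]((U ⋈[d=b] S)))))) → 4
  ((T ⋈[h=b] (S − π[b,y](ρ[y/u](ρ[b/d](U))))) ∪ π[e,z,h,b,y](ρ[y/u](ρ[h/d](ρ[z/y](ρ[e/c]((U ⋈[d=b] S))))))) → 5
  (R ⋈[a=b] ((T ⋈[h=b] (S − π[b,y](ρ[y/u](ρ[b/d](U))))) ∪ π[e,z,h,b,y](ρ[y/u](ρ[h/d](ρ[z/y](ρ[e/c]((U ⋈[d=b] S)))))))) → 1

== RESULT ==
a | v | e | z | h | b | y
2 | t | 2 | s | 2 | 2 | t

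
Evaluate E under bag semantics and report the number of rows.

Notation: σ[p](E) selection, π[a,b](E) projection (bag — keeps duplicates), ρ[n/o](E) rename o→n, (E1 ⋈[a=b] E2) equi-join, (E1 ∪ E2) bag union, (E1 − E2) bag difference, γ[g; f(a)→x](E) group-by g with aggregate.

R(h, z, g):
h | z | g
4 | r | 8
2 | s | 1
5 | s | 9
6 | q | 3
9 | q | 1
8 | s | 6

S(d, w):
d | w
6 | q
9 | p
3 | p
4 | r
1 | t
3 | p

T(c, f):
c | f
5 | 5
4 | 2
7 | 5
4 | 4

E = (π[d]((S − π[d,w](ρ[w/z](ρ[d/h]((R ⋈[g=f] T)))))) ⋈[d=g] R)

Per-node cardinality:
  S → 6
  R → 6
  T → 4
  (R ⋈[g=f] T) → 0
  ρ[d/h]((R ⋈[g=f] T)) → 0
  ρ[w/z](ρ[d/h]((R ⋈[g=f] T))) → 0
  π[d,w](ρ[w/z](ρ[d/h]((R ⋈[g=f] T)))) → 0
  (S − π[d,w](ρ[w/z](ρ[d/h]((R ⋈[g=f] T))))) → 6
  π[d]((S − π[d,w](ρ[w/z](ρ[d/h]((R ⋈[g=f] T)))))) → 6
  R → 6
  (π[d]((S − π[d,w](ρ[w/z](ρ[d/h]((R ⋈[g=f] T)))))) ⋈[d=g] R) → 6

|E| = 6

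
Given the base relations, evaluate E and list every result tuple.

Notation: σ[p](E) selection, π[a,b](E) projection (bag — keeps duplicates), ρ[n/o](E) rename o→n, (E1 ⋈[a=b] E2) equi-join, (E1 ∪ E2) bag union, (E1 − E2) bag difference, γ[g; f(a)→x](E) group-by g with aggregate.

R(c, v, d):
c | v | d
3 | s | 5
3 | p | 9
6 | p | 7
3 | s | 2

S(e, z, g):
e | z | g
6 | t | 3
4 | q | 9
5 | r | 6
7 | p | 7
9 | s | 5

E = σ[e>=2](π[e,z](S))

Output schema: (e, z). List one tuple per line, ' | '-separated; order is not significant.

Row counts bottom-up:
  S → 5
  π[e,z](S) → 5
  σ[e>=2](π[e,z](S)) → 5

== RESULT ==
e | z
4 | q
5 | r
6 | t
7 | p
9 | s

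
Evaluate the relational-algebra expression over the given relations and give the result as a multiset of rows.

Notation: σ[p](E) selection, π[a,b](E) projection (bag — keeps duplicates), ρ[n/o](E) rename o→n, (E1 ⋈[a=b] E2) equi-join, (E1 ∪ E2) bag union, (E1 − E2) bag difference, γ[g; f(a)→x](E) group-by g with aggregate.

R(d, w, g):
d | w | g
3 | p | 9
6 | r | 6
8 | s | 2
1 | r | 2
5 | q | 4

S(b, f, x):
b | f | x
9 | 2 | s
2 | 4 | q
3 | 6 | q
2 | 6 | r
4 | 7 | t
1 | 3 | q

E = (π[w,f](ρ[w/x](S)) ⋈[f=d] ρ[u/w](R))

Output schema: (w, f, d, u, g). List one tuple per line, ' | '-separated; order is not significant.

Subexpression sizes:
  S → 6
  ρ[w/x](S) → 6
  π[w,f](ρ[w/x](S)) → 6
  R → 5
  ρ[u/w](R) → 5
  (π[w,f](ρ[w/x](S)) ⋈[f=d] ρ[u/w](R)) → 3

== RESULT ==
w | f | d | u | g
q | 3 | 3 | p | 9
q | 6 | 6 | r | 6
r | 6 | 6 | r | 6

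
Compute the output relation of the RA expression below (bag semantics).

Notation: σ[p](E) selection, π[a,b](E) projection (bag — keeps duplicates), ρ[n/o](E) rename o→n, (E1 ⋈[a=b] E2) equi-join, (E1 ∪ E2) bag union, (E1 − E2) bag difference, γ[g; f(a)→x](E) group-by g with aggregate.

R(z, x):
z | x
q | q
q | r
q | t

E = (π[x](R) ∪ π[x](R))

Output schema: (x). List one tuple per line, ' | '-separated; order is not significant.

Row counts bottom-up:
  R → 3
  π[x](R) → 3
  R → 3
  π[x](R) → 3
  (π[x](R) ∪ π[x](R)) → 6

== RESULT ==
x
q
q
r
r
t
t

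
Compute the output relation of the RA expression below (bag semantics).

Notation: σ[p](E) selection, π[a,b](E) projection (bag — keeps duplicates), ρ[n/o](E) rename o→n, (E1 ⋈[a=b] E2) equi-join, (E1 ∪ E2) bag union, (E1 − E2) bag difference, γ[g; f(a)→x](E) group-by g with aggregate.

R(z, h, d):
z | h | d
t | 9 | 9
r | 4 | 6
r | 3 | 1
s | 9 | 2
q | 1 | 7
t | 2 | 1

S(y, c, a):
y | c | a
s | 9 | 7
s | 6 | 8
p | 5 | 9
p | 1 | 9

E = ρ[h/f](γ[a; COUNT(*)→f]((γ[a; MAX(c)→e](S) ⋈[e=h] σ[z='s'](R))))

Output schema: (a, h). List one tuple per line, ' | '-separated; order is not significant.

Subexpression sizes:
  S → 4
  γ[a; MAX(c)→e](S) → 3
  R → 6
  σ[z='s'](R) → 1
  (γ[a; MAX(c)→e](S) ⋈[e=h] σ[z='s'](R)) → 1
  γ[a; COUNT(*)→f]((γ[a; MAX(c)→e](S) ⋈[e=h] σ[z='s'](R))) → 1
  ρ[h/f](γ[a; COUNT(*)→f]((γ[a; MAX(c)→e](S) ⋈[e=h] σ[z='s'](R)))) → 1

== RESULT ==
a | h
7 | 1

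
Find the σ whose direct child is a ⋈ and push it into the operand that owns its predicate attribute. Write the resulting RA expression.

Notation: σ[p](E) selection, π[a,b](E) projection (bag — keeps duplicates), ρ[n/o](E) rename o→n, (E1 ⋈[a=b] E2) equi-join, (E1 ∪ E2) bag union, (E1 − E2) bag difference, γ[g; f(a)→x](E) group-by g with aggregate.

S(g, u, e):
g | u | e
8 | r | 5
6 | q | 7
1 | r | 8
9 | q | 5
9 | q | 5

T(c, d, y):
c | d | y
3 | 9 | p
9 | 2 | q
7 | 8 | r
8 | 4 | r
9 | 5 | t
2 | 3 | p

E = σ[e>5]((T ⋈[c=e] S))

σ filters on e, owned by the right side.
E' = (T ⋈[c=e] σ[e>5](S))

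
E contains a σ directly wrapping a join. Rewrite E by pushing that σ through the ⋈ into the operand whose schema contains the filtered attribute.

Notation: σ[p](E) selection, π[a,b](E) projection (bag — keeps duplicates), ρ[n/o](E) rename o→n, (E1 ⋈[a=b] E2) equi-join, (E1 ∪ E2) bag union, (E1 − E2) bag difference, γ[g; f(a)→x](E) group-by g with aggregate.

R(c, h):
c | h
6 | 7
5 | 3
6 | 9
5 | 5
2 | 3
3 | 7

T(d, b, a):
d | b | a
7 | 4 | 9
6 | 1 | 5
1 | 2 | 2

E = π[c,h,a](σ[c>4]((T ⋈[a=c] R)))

σ filters on c, owned by the right side.
E' = π[c,h,a]((T ⋈[a=c] σ[c>4](R)))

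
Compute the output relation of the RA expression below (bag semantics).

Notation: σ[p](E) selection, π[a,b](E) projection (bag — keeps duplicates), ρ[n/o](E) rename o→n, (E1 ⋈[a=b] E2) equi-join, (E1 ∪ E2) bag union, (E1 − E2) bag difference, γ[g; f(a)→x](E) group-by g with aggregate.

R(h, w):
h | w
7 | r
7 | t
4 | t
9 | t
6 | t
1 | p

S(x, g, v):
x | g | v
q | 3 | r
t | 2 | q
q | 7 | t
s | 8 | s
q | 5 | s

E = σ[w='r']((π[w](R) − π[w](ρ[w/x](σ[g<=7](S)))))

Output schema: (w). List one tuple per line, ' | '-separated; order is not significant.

Row counts bottom-up:
  R → 6
  π[w](R) → 6
  S → 5
  σ[g<=7](S) → 4
  ρ[w/x](σ[g<=7](S)) → 4
  π[w](ρ[w/x](σ[g<=7](S))) → 4
  (π[w](R) − π[w](ρ[w/x](σ[g<=7](S)))) → 5
  σ[w='r']((π[w](R) − π[w](ρ[w/x](σ[g<=7](S))))) → 1

== RESULT ==
w
r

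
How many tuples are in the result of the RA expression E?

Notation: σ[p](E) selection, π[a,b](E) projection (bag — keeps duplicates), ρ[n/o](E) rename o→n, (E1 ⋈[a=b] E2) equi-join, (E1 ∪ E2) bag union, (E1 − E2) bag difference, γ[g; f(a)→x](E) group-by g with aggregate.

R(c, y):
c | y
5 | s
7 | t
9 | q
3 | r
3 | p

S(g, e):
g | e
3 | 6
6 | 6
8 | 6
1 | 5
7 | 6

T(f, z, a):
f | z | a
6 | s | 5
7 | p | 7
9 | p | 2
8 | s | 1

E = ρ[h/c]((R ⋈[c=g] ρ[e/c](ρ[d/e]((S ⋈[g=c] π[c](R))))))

Per-node cardinality:
  R → 5
  S → 5
  R → 5
  π[c](R) → 5
  (S ⋈[g=c] π[c](R)) → 3
  ρ[d/e]((S ⋈[g=c] π[c](R))) → 3
  ρ[e/c](ρ[d/e]((S ⋈[g=c] π[c](R)))) → 3
  (R ⋈[c=g] ρ[e/c](ρ[d/e]((S ⋈[g=c] π[c](R))))) → 5
  ρ[h/c]((R ⋈[c=g] ρ[e/c](ρ[d/e]((S ⋈[g=c] π[c](R)))))) → 5

|E| = 5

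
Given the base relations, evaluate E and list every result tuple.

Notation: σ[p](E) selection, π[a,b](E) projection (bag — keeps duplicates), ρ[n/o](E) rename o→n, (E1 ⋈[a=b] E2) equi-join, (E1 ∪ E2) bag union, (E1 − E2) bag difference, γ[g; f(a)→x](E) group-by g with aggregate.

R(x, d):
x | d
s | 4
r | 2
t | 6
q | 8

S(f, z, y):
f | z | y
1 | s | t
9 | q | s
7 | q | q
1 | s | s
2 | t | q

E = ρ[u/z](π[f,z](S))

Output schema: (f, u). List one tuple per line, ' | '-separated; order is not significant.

Stepwise |·|:
  S → 5
  π[f,z](S) → 5
  ρ[u/z](π[f,z](S)) → 5

== RESULT ==
f | u
1 | s
1 | s
2 | t
7 | q
9 | q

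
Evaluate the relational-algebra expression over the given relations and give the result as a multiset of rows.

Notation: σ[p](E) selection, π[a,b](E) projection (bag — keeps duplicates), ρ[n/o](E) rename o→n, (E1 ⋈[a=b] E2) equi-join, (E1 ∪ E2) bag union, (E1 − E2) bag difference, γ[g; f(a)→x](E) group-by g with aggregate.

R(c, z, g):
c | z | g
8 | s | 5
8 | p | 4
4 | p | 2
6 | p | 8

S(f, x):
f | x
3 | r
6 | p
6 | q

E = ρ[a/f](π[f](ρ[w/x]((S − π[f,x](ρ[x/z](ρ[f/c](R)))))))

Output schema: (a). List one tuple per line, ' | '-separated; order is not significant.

Per-node cardinality:
  S → 3
  R → 4
  ρ[f/c](R) → 4
  ρ[x/z](ρ[f/c](R)) → 4
  π[f,x](ρ[x/z](ρ[f/c](R))) → 4
  (S − π[f,x](ρ[x/z](ρ[f/c](R)))) → 2
  ρ[w/x]((S − π[f,x](ρ[x/z](ρ[f/c](R))))) → 2
  π[f](ρ[w/x]((S − π[f,x](ρ[x/z](ρ[f/c](R)))))) → 2
  ρ[a/f](π[f](ρ[w/x]((S − π[f,x](ρ[x/z](ρ[f/c](R))))))) → 2

== RESULT ==
a
3
6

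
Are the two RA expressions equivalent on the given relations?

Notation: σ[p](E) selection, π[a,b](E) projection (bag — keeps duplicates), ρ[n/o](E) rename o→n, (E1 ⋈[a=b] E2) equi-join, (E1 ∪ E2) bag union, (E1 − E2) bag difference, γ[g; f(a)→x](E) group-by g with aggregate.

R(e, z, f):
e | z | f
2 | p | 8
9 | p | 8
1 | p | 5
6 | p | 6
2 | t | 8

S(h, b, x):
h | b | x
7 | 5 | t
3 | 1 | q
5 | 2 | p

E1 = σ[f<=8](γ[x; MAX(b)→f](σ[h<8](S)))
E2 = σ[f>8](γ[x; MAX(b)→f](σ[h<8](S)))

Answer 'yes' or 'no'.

E1 row counts bottom-up:
  S → 3
  σ[h<8](S) → 3
  γ[x; MAX(b)→f](σ[h<8](S)) → 3
  σ[f<=8](γ[x; MAX(b)→f](σ[h<8](S))) → 3
E2 row counts bottom-up:
  S → 3
  σ[h<8](S) → 3
  γ[x; MAX(b)→f](σ[h<8](S)) → 3
  σ[f>8](γ[x; MAX(b)→f](σ[h<8](S))) → 0

E1 result:
x | f
p | 2
q | 1
t | 5
E2 result:
x | f
(0 rows)
Witness: ('q', 1) appears 1× in E1 but 0× in E2.

no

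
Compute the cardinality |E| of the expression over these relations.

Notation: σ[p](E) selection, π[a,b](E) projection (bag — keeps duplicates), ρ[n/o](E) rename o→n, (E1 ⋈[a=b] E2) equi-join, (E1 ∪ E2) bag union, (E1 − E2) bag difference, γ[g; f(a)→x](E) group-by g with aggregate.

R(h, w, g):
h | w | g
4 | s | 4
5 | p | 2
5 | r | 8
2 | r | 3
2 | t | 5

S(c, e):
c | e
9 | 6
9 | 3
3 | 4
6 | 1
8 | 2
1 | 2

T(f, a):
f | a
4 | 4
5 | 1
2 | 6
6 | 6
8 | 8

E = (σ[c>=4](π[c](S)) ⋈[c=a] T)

Subexpression sizes:
  S → 6
  π[c](S) → 6
  σ[c>=4](π[c](S)) → 4
  T → 5
  (σ[c>=4](π[c](S)) ⋈[c=a] T) → 3

|E| = 3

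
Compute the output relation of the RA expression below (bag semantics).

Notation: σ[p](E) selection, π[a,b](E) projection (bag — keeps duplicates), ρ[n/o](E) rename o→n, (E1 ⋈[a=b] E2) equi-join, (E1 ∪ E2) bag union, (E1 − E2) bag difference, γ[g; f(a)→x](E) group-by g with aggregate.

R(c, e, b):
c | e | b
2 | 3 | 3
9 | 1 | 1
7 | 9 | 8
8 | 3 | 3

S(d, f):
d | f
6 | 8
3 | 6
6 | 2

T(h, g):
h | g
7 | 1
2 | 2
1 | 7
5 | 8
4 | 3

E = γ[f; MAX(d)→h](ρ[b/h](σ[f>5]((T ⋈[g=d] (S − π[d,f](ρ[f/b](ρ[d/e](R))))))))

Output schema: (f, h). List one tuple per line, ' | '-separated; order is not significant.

Subexpression sizes:
  T → 5
  S → 3
  R → 4
  ρ[d/e](R) → 4
  ρ[f/b](ρ[d/e](R)) → 4
  π[d,f](ρ[f/b](ρ[d/e](R))) → 4
  (S − π[d,f](ρ[f/b](ρ[d/e](R)))) → 3
  (T ⋈[g=d] (S − π[d,f](ρ[f/b](ρ[d/e](R))))) → 1
  σ[f>5]((T ⋈[g=d] (S − π[d,f](ρ[f/b](ρ[d/e](R)))))) → 1
  ρ[b/h](σ[f>5]((T ⋈[g=d] (S − π[d,f](ρ[f/b](ρ[d/e](R))))))) → 1
  γ[f; MAX(d)→h](ρ[b/h](σ[f>5]((T ⋈[g=d] (S − π[d,f](ρ[f/b](ρ[d/e](R)))))))) → 1

== RESULT ==
f | h
6 | 3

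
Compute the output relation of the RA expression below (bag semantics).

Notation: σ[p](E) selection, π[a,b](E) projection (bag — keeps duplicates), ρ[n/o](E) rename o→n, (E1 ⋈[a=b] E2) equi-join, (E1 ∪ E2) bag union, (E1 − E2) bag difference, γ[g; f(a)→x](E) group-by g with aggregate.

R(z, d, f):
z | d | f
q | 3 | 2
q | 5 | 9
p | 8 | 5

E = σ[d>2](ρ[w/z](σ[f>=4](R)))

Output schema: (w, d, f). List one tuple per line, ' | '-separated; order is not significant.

Stepwise |·|:
  R → 3
  σ[f>=4](R) → 2
  ρ[w/z](σ[f>=4](R)) → 2
  σ[d>2](ρ[w/z](σ[f>=4](R))) → 2

== RESULT ==
w | d | f
p | 8 | 5
q | 5 | 9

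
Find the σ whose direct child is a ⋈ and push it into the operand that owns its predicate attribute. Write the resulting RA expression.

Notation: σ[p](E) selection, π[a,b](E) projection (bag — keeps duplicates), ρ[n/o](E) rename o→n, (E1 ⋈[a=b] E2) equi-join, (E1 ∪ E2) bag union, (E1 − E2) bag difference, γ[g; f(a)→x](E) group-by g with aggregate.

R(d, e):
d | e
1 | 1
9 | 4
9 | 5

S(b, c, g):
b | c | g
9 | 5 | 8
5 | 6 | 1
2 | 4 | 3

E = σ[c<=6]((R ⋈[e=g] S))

σ filters on c, owned by the right side.
E' = (R ⋈[e=g] σ[c<=6](S))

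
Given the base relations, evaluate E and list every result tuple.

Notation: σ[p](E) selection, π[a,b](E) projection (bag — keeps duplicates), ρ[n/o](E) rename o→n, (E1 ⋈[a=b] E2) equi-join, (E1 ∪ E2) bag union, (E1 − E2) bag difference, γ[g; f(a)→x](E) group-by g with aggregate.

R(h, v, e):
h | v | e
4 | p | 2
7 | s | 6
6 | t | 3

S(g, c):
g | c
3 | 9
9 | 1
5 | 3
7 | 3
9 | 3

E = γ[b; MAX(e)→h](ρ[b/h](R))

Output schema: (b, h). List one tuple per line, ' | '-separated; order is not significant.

Stepwise |·|:
  R → 3
  ρ[b/h](R) → 3
  γ[b; MAX(e)→h](ρ[b/h](R)) → 3

== RESULT ==
b | h
4 | 2
6 | 3
7 | 6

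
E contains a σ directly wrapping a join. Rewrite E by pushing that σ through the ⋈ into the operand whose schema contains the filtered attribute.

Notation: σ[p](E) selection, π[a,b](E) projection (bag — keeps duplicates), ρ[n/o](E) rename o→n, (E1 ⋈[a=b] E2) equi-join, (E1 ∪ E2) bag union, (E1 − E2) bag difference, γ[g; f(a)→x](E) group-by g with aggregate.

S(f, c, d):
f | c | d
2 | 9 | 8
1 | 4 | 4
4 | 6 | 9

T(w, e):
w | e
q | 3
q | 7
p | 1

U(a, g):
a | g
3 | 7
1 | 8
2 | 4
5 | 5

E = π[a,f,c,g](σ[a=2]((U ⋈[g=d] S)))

σ filters on a, owned by the left side.
E' = π[a,f,c,g]((σ[a=2](U) ⋈[g=d] S))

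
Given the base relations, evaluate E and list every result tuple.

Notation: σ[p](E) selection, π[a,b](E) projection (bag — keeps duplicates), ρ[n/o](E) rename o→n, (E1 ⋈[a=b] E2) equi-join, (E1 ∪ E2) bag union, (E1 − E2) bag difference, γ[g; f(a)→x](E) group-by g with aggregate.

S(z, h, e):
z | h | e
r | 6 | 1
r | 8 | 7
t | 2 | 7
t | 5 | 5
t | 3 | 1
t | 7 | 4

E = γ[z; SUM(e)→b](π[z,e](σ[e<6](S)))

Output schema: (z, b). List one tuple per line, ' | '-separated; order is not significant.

Per-node cardinality:
  S → 6
  σ[e<6](S) → 4
  π[z,e](σ[e<6](S)) → 4
  γ[z; SUM(e)→b](π[z,e](σ[e<6](S))) → 2

== RESULT ==
z | b
r | 1
t | 10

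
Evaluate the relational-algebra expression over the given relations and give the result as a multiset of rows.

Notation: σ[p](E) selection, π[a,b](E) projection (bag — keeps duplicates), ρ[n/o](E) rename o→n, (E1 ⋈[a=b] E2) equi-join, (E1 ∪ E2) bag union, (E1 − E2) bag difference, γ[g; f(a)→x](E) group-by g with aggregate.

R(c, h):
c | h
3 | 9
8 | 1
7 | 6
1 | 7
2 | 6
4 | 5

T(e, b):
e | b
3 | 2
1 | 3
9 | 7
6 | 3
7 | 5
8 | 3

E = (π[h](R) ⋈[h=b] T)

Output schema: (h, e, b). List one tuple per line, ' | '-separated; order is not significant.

Subexpression sizes:
  R → 6
  π[h](R) → 6
  T → 6
  (π[h](R) ⋈[h=b] T) → 2

== RESULT ==
h | e | b
5 | 7 | 5
7 | 9 | 7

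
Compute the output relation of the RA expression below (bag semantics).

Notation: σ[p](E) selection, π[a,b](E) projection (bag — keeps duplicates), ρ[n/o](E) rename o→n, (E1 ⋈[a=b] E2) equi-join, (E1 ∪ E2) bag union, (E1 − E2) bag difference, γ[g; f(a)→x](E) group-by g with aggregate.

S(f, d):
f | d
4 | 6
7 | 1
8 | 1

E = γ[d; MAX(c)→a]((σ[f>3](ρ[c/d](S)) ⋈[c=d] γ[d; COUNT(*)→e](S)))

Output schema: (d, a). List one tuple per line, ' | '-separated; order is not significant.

Subexpression sizes:
  S → 3
  ρ[c/d](S) → 3
  σ[f>3](ρ[c/d](S)) → 3
  S → 3
  γ[d; COUNT(*)→e](S) → 2
  (σ[f>3](ρ[c/d](S)) ⋈[c=d] γ[d; COUNT(*)→e](S)) → 3
  γ[d; MAX(c)→a]((σ[f>3](ρ[c/d](S)) ⋈[c=d] γ[d; COUNT(*)→e](S))) → 2

== RESULT ==
d | a
1 | 1
6 | 6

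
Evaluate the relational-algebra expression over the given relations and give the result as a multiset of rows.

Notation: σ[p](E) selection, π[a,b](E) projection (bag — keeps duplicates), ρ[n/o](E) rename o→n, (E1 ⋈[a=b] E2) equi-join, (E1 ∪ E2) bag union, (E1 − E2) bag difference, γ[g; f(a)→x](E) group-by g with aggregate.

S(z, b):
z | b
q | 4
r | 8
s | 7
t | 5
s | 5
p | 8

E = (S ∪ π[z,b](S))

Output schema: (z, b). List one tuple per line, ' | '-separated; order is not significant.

Subexpression sizes:
  S → 6
  S → 6
  π[z,b](S) → 6
  (S ∪ π[z,b](S)) → 12

== RESULT ==
z | b
p | 8
p | 8
q | 4
q | 4
r | 8
r | 8
s | 5
s | 5
s | 7
s | 7
t | 5
t | 5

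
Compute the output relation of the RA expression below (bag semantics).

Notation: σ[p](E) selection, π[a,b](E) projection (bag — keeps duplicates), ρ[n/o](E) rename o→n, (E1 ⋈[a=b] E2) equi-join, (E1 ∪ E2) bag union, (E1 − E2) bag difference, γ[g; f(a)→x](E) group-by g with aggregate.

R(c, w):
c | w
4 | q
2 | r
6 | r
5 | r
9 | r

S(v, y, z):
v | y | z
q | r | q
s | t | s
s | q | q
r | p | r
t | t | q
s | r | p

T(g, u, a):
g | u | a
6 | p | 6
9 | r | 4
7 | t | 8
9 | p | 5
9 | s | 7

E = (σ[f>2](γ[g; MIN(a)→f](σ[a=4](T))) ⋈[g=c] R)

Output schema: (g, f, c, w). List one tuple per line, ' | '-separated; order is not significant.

Row counts bottom-up:
  T → 5
  σ[a=4](T) → 1
  γ[g; MIN(a)→f](σ[a=4](T)) → 1
  σ[f>2](γ[g; MIN(a)→f](σ[a=4](T))) → 1
  R → 5
  (σ[f>2](γ[g; MIN(a)→f](σ[a=4](T))) ⋈[g=c] R) → 1

== RESULT ==
g | f | c | w
9 | 4 | 9 | r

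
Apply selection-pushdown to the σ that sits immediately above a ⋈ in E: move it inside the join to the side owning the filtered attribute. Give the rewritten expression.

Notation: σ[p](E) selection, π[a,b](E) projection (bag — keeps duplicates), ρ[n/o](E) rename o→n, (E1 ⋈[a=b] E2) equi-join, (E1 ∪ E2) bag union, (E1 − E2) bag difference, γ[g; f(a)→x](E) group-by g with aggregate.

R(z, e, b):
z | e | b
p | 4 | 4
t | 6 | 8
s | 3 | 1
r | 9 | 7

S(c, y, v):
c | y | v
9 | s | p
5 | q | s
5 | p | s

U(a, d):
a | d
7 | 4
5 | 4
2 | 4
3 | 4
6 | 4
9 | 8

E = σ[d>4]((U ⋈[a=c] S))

σ filters on d, owned by the left side.
E' = (σ[d>4](U) ⋈[a=c] S)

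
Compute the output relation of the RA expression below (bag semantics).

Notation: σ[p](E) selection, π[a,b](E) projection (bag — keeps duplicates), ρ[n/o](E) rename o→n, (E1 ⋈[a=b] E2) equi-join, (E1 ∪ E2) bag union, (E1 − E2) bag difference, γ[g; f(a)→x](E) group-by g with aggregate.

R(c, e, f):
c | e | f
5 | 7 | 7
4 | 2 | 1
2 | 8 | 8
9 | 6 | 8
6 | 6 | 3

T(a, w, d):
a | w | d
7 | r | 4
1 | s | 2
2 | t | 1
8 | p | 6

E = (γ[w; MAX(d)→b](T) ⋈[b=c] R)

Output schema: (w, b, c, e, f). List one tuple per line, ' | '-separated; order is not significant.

Subexpression sizes:
  T → 4
  γ[w; MAX(d)→b](T) → 4
  R → 5
  (γ[w; MAX(d)→b](T) ⋈[b=c] R) → 3

== RESULT ==
w | b | c | e | f
p | 6 | 6 | 6 | 3
r | 4 | 4 | 2 | 1
s | 2 | 2 | 8 | 8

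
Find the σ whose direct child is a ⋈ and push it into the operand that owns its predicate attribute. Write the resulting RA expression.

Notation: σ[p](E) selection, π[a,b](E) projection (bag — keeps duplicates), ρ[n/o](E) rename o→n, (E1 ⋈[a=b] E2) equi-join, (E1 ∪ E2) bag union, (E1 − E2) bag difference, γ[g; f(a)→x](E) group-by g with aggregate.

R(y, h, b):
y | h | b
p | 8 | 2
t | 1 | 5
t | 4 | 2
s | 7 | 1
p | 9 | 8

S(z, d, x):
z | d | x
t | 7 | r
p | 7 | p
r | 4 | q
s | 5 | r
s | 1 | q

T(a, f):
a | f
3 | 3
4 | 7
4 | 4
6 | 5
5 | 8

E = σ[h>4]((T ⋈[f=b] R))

σ filters on h, owned by the right side.
E' = (T ⋈[f=b] σ[h>4](R))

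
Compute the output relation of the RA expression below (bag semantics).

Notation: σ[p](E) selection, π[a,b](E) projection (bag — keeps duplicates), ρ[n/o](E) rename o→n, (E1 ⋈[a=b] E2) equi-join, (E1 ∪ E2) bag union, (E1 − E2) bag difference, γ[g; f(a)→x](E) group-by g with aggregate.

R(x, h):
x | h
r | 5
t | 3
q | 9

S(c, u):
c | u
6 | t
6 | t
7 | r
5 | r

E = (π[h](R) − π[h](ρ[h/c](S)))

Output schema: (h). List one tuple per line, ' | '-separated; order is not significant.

Subexpression sizes:
  R → 3
  π[h](R) → 3
  S → 4
  ρ[h/c](S) → 4
  π[h](ρ[h/c](S)) → 4
  (π[h](R) − π[h](ρ[h/c](S))) → 2

== RESULT ==
h
3
9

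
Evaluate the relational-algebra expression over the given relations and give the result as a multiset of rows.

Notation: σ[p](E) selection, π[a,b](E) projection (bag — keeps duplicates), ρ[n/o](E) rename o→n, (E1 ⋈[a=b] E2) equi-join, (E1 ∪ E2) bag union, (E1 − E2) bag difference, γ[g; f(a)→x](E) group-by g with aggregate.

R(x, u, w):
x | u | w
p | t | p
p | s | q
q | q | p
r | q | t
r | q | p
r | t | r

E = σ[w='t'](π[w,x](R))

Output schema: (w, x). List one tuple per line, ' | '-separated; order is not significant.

Stepwise |·|:
  R → 6
  π[w,x](R) → 6
  σ[w='t'](π[w,x](R)) → 1

== RESULT ==
w | x
t | r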